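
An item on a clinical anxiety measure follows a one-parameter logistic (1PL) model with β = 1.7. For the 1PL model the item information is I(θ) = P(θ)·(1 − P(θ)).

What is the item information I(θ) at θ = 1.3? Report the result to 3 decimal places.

0.240

P = 1/(1+e^{0.4000}) = 0.4013
P(1−P) = 0.4013 × 0.5987 = 0.2403
I = P(1−P) = 0.24026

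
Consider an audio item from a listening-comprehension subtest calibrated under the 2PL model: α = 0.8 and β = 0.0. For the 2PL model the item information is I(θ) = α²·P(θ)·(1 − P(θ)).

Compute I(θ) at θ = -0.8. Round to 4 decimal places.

P = 1/(1+e^{0.6400}) = 0.3452
P(1−P) = 0.3452 × 0.6548 = 0.2261
I = α² × P(1−P) = 0.8² × 0.2261 = 0.14467

0.1447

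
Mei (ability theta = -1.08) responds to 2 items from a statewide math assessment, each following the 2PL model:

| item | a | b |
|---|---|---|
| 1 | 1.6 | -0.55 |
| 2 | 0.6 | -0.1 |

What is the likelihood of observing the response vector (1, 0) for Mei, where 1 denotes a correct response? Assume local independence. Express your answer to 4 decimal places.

P(theta) = 1 / (1 + exp(−a(theta − b)))
P_1 = 1/(1+e^{0.8480}) = 0.2999
P_2 = 1/(1+e^{0.5880}) = 0.3571
L = P_1 × (1−P_2) = 0.2999 × 0.6429 = 0.19278

0.1928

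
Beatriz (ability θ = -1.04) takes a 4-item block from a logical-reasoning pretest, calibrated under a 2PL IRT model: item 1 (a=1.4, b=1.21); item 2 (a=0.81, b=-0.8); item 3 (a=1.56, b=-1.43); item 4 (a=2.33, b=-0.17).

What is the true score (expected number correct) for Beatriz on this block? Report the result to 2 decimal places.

1.26

P(θ) = 1 / (1 + exp(−a(θ − b)))
P_1 = 1/(1+e^{3.1500}) = 0.0411
P_2 = 1/(1+e^{0.1944}) = 0.4516
P_3 = 1/(1+e^{-0.6084}) = 0.6476
P_4 = 1/(1+e^{2.0271}) = 0.1164
E[score] = 0.0411 + 0.4516 + 0.6476 + 0.1164 = 1.2566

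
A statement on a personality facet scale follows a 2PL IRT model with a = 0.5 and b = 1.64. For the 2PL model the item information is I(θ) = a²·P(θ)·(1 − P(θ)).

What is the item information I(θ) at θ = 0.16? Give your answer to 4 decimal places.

P = 1/(1+e^{0.7400}) = 0.3230
P(1−P) = 0.3230 × 0.6770 = 0.2187
I = a² × P(1−P) = 0.5² × 0.2187 = 0.05467

0.0547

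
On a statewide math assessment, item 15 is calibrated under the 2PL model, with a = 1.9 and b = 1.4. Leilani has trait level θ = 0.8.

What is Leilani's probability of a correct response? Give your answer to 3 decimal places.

0.242

P(θ) = 1 / (1 + exp(−a(θ − b)))
Exponent: 1.9 × (0.8 − 1.4) = -1.1400
1/(1 + e^{1.1400}) = 0.2423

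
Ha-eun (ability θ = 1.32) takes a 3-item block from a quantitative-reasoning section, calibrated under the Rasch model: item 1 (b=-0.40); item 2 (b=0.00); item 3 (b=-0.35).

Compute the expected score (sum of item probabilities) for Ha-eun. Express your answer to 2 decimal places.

2.48

P(θ) = 1 / (1 + exp(−(θ − b)))
P_1 = 1/(1+e^{-1.7200}) = 0.8481
P_2 = 1/(1+e^{-1.3200}) = 0.7892
P_3 = 1/(1+e^{-1.6700}) = 0.8416
E[score] = 0.8481 + 0.7892 + 0.8416 = 2.4789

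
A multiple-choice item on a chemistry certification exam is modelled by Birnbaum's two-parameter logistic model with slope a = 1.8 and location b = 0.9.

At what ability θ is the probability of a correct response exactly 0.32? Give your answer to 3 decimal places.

0.481

P(θ) = 1 / (1 + exp(−a(θ − b)))
logit = ln(0.3200/0.6800) = -0.7538
θ = b + logit/(a) = 0.9 + (-0.7538)/1.8000 = 0.4812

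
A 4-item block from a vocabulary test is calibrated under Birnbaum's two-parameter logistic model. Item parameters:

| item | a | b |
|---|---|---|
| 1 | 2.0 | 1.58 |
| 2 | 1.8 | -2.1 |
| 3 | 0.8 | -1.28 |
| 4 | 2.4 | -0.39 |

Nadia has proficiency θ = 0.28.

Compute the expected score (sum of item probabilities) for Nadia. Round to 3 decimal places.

2.666

P(θ) = 1 / (1 + exp(−a(θ − b)))
P_1 = 1/(1+e^{2.6000}) = 0.0691
P_2 = 1/(1+e^{-4.2840}) = 0.9864
P_3 = 1/(1+e^{-1.2480}) = 0.7770
P_4 = 1/(1+e^{-1.6080}) = 0.8331
E[score] = 0.0691 + 0.9864 + 0.7770 + 0.8331 = 2.6656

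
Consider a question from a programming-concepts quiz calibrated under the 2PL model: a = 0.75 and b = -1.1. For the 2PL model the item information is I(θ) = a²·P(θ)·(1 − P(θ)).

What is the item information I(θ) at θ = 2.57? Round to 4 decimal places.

P = 1/(1+e^{-2.7525}) = 0.9401
P(1−P) = 0.9401 × 0.0599 = 0.0564
I = a² × P(1−P) = 0.75² × 0.0564 = 0.03170

0.0317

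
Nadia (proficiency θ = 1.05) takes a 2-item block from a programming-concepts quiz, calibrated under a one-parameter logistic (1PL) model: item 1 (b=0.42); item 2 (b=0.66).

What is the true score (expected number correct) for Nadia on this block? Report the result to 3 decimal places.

P(θ) = 1 / (1 + exp(−(θ − b)))
P_1 = 1/(1+e^{-0.6300}) = 0.6525
P_2 = 1/(1+e^{-0.3900}) = 0.5963
E[score] = 0.6525 + 0.5963 = 1.2488

1.249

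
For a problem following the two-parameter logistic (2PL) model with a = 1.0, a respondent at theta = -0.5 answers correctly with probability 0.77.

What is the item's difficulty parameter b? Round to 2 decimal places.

P(theta) = 1 / (1 + exp(−a(theta − b)))
logit(0.77) = ln(0.77/0.23) = 1.2083
b = theta − logit/(a) = -0.5 − 1.2083/1.0000 = -1.7083

-1.71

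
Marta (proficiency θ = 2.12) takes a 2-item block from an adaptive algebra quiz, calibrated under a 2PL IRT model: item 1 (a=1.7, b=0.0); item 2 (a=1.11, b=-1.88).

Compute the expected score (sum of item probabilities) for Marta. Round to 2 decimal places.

1.96

P(θ) = 1 / (1 + exp(−a(θ − b)))
P_1 = 1/(1+e^{-3.6040}) = 0.9735
P_2 = 1/(1+e^{-4.4400}) = 0.9883
E[score] = 0.9735 + 0.9883 = 1.9618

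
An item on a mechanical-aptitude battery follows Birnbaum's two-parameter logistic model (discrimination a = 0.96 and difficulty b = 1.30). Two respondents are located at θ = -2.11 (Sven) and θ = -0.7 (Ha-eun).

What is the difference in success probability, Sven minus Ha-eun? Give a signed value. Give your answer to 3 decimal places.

P(θ) = 1 / (1 + exp(−a(θ − b)))
P(Sven) = 0.0365  [exponent -3.2736]
P(Ha-eun) = 0.1279  [exponent -1.9200]
Difference = 0.0365 − 0.1279 = -0.0914

-0.091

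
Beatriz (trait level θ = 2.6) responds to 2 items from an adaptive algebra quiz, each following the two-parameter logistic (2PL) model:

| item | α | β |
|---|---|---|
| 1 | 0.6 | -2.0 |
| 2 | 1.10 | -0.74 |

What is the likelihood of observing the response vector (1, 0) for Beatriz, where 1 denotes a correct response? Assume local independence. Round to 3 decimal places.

P(θ) = 1 / (1 + exp(−α(θ − β)))
P_1 = 1/(1+e^{-2.7600}) = 0.9405
P_2 = 1/(1+e^{-3.6740}) = 0.9753
L = P_1 × (1−P_2) = 0.9405 × 0.0247 = 0.02327

0.023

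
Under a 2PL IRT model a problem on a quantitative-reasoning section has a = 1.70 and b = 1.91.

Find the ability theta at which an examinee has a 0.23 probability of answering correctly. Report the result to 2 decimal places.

P(theta) = 1 / (1 + exp(−a(theta − b)))
logit = ln(0.2300/0.7700) = -1.2083
theta = b + logit/(a) = 1.91 + (-1.2083)/1.7000 = 1.1992

1.20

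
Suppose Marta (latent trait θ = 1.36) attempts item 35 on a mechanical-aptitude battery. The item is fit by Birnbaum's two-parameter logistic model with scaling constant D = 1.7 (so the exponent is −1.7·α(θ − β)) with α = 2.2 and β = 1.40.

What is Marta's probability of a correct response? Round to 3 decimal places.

0.463

P(θ) = 1 / (1 + exp(−D·α(θ − β)))
Exponent: 1.7 × 2.2 × (1.36 − 1.40) = -0.1496
1/(1 + e^{0.1496}) = 0.4627
P = 0.4627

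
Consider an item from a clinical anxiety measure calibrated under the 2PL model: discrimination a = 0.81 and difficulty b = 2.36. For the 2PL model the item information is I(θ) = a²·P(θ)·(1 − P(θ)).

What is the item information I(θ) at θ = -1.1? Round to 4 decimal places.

0.0354

P = 1/(1+e^{2.8026}) = 0.0572
P(1−P) = 0.0572 × 0.9428 = 0.0539
I = a² × P(1−P) = 0.81² × 0.0539 = 0.03537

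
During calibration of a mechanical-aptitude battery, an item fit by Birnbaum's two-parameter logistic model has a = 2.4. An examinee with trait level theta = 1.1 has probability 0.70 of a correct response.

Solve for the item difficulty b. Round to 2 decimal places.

0.75

P(theta) = 1 / (1 + exp(−a(theta − b)))
logit(0.70) = ln(0.70/0.30) = 0.8473
b = theta − logit/(a) = 1.1 − 0.8473/2.4000 = 0.7470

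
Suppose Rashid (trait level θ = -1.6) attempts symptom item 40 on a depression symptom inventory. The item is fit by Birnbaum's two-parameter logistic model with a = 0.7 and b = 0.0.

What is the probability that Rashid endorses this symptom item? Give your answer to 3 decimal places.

P(θ) = 1 / (1 + exp(−a(θ − b)))
Exponent: 0.7 × (-1.6 − 0.0) = -1.1200
1/(1 + e^{1.1200}) = 0.2460

0.246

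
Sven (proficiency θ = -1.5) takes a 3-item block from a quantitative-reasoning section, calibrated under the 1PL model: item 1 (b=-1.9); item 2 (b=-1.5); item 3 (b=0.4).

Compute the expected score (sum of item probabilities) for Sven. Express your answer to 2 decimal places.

1.23

P(θ) = 1 / (1 + exp(−(θ − b)))
P_1 = 1/(1+e^{-0.4000}) = 0.5987
P_2 = 1/(1+e^{0.0000}) = 0.5000
P_3 = 1/(1+e^{1.9000}) = 0.1301
E[score] = 0.5987 + 0.5000 + 0.1301 = 1.2288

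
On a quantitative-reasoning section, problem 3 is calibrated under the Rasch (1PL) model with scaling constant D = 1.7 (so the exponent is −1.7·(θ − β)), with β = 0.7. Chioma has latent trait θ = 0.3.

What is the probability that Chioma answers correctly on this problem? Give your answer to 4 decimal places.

0.3363

P(θ) = 1 / (1 + exp(−D·(θ − β)))
Exponent: 1.7 × (0.3 − 0.7) = -0.6800
1/(1 + e^{0.6800}) = 0.3363
P = 0.3363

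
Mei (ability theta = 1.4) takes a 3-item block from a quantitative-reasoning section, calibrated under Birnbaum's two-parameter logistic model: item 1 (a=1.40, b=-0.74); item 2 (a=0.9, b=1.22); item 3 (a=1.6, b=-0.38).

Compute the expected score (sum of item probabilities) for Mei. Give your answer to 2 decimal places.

2.44

P(theta) = 1 / (1 + exp(−a(theta − b)))
P_1 = 1/(1+e^{-2.9960}) = 0.9524
P_2 = 1/(1+e^{-0.1620}) = 0.5404
P_3 = 1/(1+e^{-2.8480}) = 0.9452
E[score] = 0.9524 + 0.5404 + 0.9452 = 2.4380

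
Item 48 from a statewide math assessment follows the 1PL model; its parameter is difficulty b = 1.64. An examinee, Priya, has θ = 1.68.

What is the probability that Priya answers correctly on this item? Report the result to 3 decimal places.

0.510

P(θ) = 1 / (1 + exp(−(θ − b)))
Exponent: (1.68 − 1.64) = 0.0400
1/(1 + e^{-0.0400}) = 0.5100
P = 0.5100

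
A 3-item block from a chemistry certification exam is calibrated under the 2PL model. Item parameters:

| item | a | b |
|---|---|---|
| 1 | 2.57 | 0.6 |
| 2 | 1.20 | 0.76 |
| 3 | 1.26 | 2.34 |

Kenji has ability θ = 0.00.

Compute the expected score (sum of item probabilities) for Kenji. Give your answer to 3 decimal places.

0.513

P(θ) = 1 / (1 + exp(−a(θ − b)))
P_1 = 1/(1+e^{1.5420}) = 0.1762
P_2 = 1/(1+e^{0.9120}) = 0.2866
P_3 = 1/(1+e^{2.9484}) = 0.0498
E[score] = 0.1762 + 0.2866 + 0.0498 = 0.5126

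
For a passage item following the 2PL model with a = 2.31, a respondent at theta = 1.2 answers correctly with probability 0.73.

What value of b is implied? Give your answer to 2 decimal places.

P(theta) = 1 / (1 + exp(−a(theta − b)))
logit(0.73) = ln(0.73/0.27) = 0.9946
b = theta − logit/(a) = 1.2 − 0.9946/2.3100 = 0.7694

0.77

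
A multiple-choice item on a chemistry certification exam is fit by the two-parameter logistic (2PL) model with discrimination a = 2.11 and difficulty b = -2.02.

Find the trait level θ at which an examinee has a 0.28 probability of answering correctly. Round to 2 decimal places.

P(θ) = 1 / (1 + exp(−a(θ − b)))
logit = ln(0.2800/0.7200) = -0.9445
θ = b + logit/(a) = -2.02 + (-0.9445)/2.1100 = -2.4676

-2.47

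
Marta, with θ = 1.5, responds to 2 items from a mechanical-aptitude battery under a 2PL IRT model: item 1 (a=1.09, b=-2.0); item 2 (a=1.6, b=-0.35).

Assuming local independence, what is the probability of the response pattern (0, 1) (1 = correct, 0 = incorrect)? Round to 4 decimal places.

P(θ) = 1 / (1 + exp(−a(θ − b)))
P_1 = 1/(1+e^{-3.8150}) = 0.9784
P_2 = 1/(1+e^{-2.9600}) = 0.9507
L = (1−P_1) × P_2 = 0.0216 × 0.9507 = 0.02050

0.0205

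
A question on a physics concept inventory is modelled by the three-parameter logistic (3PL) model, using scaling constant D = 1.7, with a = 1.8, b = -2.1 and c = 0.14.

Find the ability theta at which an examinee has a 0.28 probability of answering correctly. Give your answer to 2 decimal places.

P(theta) = c + (1 − c) · 1 / (1 + exp(−D·a(theta − b)))
Remove guessing floor: (0.28 − 0.14)/(1 − 0.14) = 0.1628
logit = ln(0.1628/0.8372) = -1.6376
theta = b + logit/(1.7·a) = -2.1 + (-1.6376)/3.0600 = -2.6352

-2.64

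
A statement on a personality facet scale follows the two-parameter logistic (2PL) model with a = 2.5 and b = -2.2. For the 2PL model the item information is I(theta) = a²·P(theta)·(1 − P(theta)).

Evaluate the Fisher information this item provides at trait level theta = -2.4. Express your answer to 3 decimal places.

P = 1/(1+e^{0.5000}) = 0.3775
P(1−P) = 0.3775 × 0.6225 = 0.2350
I = a² × P(1−P) = 2.5² × 0.2350 = 1.46877

1.469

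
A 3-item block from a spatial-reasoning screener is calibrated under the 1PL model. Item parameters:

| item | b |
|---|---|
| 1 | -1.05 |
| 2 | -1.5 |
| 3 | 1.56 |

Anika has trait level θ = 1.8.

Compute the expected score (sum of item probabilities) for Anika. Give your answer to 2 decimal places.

2.47

P(θ) = 1 / (1 + exp(−(θ − b)))
P_1 = 1/(1+e^{-2.8500}) = 0.9453
P_2 = 1/(1+e^{-3.3000}) = 0.9644
P_3 = 1/(1+e^{-0.2400}) = 0.5597
E[score] = 0.9453 + 0.9644 + 0.5597 = 2.4695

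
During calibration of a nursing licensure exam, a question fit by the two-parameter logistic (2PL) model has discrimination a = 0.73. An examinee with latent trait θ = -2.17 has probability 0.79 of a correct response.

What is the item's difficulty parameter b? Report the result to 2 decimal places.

P(θ) = 1 / (1 + exp(−a(θ − b)))
logit(0.79) = ln(0.79/0.21) = 1.3249
b = θ − logit/(a) = -2.17 − 1.3249/0.7300 = -3.9850

-3.98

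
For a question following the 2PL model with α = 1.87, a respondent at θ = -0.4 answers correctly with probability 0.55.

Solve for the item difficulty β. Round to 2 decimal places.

P(θ) = 1 / (1 + exp(−α(θ − β)))
logit(0.55) = ln(0.55/0.45) = 0.2007
β = θ − logit/(α) = -0.4 − 0.2007/1.8700 = -0.5073

-0.51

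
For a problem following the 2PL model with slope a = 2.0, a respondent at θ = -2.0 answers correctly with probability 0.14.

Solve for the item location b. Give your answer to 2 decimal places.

P(θ) = 1 / (1 + exp(−a(θ − b)))
logit(0.14) = ln(0.14/0.86) = -1.8153
b = θ − logit/(a) = -2.0 − (-1.8153)/2.0000 = -1.0924

-1.09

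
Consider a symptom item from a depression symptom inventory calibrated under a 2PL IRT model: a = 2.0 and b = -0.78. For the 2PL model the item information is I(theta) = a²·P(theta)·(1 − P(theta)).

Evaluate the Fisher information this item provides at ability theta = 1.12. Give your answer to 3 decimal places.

0.086

P = 1/(1+e^{-3.8000}) = 0.9781
P(1−P) = 0.9781 × 0.0219 = 0.0214
I = a² × P(1−P) = 2.0² × 0.0214 = 0.08561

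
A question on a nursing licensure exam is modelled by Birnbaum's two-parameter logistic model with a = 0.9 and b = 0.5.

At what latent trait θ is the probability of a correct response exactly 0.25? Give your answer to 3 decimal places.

-0.721

P(θ) = 1 / (1 + exp(−a(θ − b)))
logit = ln(0.2500/0.7500) = -1.0986
θ = b + logit/(a) = 0.5 + (-1.0986)/0.9000 = -0.7207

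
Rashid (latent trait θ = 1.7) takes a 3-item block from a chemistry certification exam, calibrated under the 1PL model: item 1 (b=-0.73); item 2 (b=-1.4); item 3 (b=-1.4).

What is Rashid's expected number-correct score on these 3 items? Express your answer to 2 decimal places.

P(θ) = 1 / (1 + exp(−(θ − b)))
P_1 = 1/(1+e^{-2.4300}) = 0.9191
P_2 = 1/(1+e^{-3.1000}) = 0.9569
P_3 = 1/(1+e^{-3.1000}) = 0.9569
E[score] = 0.9191 + 0.9569 + 0.9569 = 2.8329

2.83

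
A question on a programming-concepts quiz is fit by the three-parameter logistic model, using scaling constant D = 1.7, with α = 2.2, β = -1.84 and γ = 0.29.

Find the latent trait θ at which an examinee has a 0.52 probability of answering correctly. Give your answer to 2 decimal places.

P(θ) = γ + (1 − γ) · 1 / (1 + exp(−D·α(θ − β)))
Remove guessing floor: (0.52 − 0.29)/(1 − 0.29) = 0.3239
logit = ln(0.3239/0.6761) = -0.7357
θ = β + logit/(1.7·α) = -1.84 + (-0.7357)/3.7400 = -2.0367

-2.04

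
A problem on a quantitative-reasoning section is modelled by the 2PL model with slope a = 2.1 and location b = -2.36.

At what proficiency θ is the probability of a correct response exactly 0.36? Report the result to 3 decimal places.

-2.634

P(θ) = 1 / (1 + exp(−a(θ − b)))
logit = ln(0.3600/0.6400) = -0.5754
θ = b + logit/(a) = -2.36 + (-0.5754)/2.1000 = -2.6340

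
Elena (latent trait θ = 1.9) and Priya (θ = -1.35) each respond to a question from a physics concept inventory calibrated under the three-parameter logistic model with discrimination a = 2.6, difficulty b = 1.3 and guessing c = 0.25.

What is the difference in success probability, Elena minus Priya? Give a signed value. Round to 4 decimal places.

P(θ) = c + (1 − c) · 1 / (1 + exp(−a(θ − b)))
P(Elena) = 0.8698  [exponent 1.5600]
P(Priya) = 0.2508  [exponent -6.8900]
Difference = 0.8698 − 0.2508 = 0.6190

0.6190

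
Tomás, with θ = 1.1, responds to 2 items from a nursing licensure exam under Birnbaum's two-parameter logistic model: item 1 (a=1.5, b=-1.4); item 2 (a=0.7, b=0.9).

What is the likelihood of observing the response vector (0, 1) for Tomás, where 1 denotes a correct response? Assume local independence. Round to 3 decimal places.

0.012

P(θ) = 1 / (1 + exp(−a(θ − b)))
P_1 = 1/(1+e^{-3.7500}) = 0.9770
P_2 = 1/(1+e^{-0.1400}) = 0.5349
L = (1−P_1) × P_2 = 0.0230 × 0.5349 = 0.01229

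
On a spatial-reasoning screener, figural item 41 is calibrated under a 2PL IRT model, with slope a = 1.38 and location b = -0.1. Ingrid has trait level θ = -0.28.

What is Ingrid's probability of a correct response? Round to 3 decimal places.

0.438

P(θ) = 1 / (1 + exp(−a(θ − b)))
Exponent: 1.38 × (-0.28 − (-0.1)) = -0.2484
1/(1 + e^{0.2484}) = 0.4382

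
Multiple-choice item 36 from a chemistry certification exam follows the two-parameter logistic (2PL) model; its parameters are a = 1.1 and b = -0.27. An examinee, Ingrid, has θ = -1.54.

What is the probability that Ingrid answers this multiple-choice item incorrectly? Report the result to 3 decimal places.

0.802

P(θ) = 1 / (1 + exp(−a(θ − b)))
Exponent: 1.1 × (-1.54 − (-0.27)) = -1.3970
1/(1 + e^{1.3970}) = 0.1983
P(incorrect) = 1 − 0.1983 = 0.8017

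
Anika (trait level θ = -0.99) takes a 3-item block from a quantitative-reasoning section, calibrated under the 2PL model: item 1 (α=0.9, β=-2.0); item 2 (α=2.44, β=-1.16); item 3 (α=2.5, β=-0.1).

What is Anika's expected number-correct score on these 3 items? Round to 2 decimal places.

1.41

P(θ) = 1 / (1 + exp(−α(θ − β)))
P_1 = 1/(1+e^{-0.9090}) = 0.7128
P_2 = 1/(1+e^{-0.4148}) = 0.6022
P_3 = 1/(1+e^{2.2250}) = 0.0975
E[score] = 0.7128 + 0.6022 + 0.0975 = 1.4126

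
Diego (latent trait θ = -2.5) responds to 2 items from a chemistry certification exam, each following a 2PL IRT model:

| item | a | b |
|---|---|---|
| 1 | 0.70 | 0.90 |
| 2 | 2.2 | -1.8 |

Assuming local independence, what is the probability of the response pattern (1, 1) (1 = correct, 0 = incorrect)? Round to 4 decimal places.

P(θ) = 1 / (1 + exp(−a(θ − b)))
P_1 = 1/(1+e^{2.3800}) = 0.0847
P_2 = 1/(1+e^{1.5400}) = 0.1765
L = P_1 × P_2 = 0.0847 × 0.1765 = 0.01495

0.0150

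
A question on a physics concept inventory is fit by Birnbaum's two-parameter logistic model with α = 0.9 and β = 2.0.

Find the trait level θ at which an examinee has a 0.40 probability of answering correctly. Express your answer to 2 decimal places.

1.55

P(θ) = 1 / (1 + exp(−α(θ − β)))
logit = ln(0.4000/0.6000) = -0.4055
θ = β + logit/(α) = 2.0 + (-0.4055)/0.9000 = 1.5495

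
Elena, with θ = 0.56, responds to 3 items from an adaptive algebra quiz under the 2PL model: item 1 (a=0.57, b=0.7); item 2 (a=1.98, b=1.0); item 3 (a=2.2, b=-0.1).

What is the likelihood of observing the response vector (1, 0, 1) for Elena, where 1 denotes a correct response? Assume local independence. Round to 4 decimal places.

P(θ) = 1 / (1 + exp(−a(θ − b)))
P_1 = 1/(1+e^{0.0798}) = 0.4801
P_2 = 1/(1+e^{0.8712}) = 0.2950
P_3 = 1/(1+e^{-1.4520}) = 0.8103
L = P_1 × (1−P_2) × P_3 = 0.4801 × 0.7050 × 0.8103 = 0.27424

0.2742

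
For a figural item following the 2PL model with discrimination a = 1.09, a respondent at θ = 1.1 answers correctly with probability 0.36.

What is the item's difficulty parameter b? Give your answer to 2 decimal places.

1.63

P(θ) = 1 / (1 + exp(−a(θ − b)))
logit(0.36) = ln(0.36/0.64) = -0.5754
b = θ − logit/(a) = 1.1 − (-0.5754)/1.0900 = 1.6279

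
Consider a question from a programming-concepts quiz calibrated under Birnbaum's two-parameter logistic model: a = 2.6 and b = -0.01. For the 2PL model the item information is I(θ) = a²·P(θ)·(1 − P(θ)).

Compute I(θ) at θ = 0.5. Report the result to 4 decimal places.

P = 1/(1+e^{-1.3260}) = 0.7902
P(1−P) = 0.7902 × 0.2098 = 0.1658
I = a² × P(1−P) = 2.6² × 0.1658 = 1.12079

1.1208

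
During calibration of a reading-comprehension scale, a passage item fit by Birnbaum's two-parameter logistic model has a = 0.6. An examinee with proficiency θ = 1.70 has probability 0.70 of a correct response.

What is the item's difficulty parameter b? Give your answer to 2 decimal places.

P(θ) = 1 / (1 + exp(−a(θ − b)))
logit(0.70) = ln(0.70/0.30) = 0.8473
b = θ − logit/(a) = 1.70 − 0.8473/0.6000 = 0.2878

0.29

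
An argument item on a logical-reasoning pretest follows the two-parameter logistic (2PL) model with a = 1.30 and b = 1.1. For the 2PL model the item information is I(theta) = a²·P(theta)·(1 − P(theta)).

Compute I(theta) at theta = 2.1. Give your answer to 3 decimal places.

0.284

P = 1/(1+e^{-1.3000}) = 0.7858
P(1−P) = 0.7858 × 0.2142 = 0.1683
I = a² × P(1−P) = 1.30² × 0.1683 = 0.28442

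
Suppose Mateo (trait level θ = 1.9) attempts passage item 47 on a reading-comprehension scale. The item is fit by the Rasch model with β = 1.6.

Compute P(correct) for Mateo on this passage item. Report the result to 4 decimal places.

0.5744

P(θ) = 1 / (1 + exp(−(θ − β)))
Exponent: (1.9 − 1.6) = 0.3000
1/(1 + e^{-0.3000}) = 0.5744
P = 0.5744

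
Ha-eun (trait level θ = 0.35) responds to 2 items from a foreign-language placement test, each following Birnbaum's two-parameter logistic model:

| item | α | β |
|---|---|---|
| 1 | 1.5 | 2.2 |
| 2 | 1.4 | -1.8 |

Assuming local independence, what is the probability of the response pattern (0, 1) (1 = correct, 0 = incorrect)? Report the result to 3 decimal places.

0.897

P(θ) = 1 / (1 + exp(−α(θ − β)))
P_1 = 1/(1+e^{2.7750}) = 0.0587
P_2 = 1/(1+e^{-3.0100}) = 0.9530
L = (1−P_1) × P_2 = 0.9413 × 0.9530 = 0.89709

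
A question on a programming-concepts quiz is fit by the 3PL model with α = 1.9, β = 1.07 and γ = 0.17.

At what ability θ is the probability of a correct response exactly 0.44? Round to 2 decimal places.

P(θ) = γ + (1 − γ) · 1 / (1 + exp(−α(θ − β)))
Remove guessing floor: (0.44 − 0.17)/(1 − 0.17) = 0.3253
logit = ln(0.3253/0.6747) = -0.7295
θ = β + logit/(α) = 1.07 + (-0.7295)/1.9000 = 0.6860

0.69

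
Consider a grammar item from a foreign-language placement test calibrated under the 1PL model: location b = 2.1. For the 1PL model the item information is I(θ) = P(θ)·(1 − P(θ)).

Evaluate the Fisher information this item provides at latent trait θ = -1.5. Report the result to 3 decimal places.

P = 1/(1+e^{3.6000}) = 0.0266
P(1−P) = 0.0266 × 0.9734 = 0.0259
I = P(1−P) = 0.02589

0.026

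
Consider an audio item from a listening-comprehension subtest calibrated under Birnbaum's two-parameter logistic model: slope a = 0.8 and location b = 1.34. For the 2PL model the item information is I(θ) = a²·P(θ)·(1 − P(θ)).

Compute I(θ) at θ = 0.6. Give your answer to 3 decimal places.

0.147

P = 1/(1+e^{0.5920}) = 0.3562
P(1−P) = 0.3562 × 0.6438 = 0.2293
I = a² × P(1−P) = 0.8² × 0.2293 = 0.14676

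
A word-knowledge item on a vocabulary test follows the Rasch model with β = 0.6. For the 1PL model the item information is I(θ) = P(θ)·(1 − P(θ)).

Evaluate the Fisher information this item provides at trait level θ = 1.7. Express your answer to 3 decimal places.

0.187

P = 1/(1+e^{-1.1000}) = 0.7503
P(1−P) = 0.7503 × 0.2497 = 0.1874
I = P(1−P) = 0.18737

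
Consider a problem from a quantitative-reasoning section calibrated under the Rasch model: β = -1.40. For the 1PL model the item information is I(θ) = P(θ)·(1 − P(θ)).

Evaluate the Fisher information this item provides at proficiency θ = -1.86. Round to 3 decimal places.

P = 1/(1+e^{0.4600}) = 0.3870
P(1−P) = 0.3870 × 0.6130 = 0.2372
I = P(1−P) = 0.23723

0.237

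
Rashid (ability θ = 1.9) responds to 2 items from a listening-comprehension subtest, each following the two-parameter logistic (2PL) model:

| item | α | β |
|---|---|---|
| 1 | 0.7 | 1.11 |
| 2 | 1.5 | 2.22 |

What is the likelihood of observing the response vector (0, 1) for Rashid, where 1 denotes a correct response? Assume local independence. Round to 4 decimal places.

P(θ) = 1 / (1 + exp(−α(θ − β)))
P_1 = 1/(1+e^{-0.5530}) = 0.6348
P_2 = 1/(1+e^{0.4800}) = 0.3823
L = (1−P_1) × P_2 = 0.3652 × 0.3823 = 0.13959

0.1396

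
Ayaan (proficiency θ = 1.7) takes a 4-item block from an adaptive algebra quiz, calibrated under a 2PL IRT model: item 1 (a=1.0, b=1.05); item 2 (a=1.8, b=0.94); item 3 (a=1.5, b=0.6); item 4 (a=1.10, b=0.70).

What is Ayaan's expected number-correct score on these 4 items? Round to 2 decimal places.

P(θ) = 1 / (1 + exp(−a(θ − b)))
P_1 = 1/(1+e^{-0.6500}) = 0.6570
P_2 = 1/(1+e^{-1.3680}) = 0.7971
P_3 = 1/(1+e^{-1.6500}) = 0.8389
P_4 = 1/(1+e^{-1.1000}) = 0.7503
E[score] = 0.6570 + 0.7971 + 0.8389 + 0.7503 = 3.0432

3.04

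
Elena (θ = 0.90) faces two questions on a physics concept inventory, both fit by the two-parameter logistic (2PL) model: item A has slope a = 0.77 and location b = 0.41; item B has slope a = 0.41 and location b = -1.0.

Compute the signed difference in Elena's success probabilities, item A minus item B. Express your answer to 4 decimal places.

P(θ) = 1 / (1 + exp(−a(θ − b)))
P_A = 0.5932
P_B = 0.6855
P_A − P_B = -0.0922

-0.0922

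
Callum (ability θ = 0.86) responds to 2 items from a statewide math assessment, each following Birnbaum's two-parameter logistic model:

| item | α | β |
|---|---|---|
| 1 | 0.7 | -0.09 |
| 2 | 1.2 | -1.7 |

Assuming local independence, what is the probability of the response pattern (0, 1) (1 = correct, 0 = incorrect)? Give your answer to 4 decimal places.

P(θ) = 1 / (1 + exp(−α(θ − β)))
P_1 = 1/(1+e^{-0.6650}) = 0.6604
P_2 = 1/(1+e^{-3.0720}) = 0.9557
L = (1−P_1) × P_2 = 0.3396 × 0.9557 = 0.32458

0.3246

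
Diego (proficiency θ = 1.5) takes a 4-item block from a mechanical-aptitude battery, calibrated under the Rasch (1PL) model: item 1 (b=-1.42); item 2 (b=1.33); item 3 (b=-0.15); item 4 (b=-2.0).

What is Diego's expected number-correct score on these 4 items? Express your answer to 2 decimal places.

3.30

P(θ) = 1 / (1 + exp(−(θ − b)))
P_1 = 1/(1+e^{-2.9200}) = 0.9488
P_2 = 1/(1+e^{-0.1700}) = 0.5424
P_3 = 1/(1+e^{-1.6500}) = 0.8389
P_4 = 1/(1+e^{-3.5000}) = 0.9707
E[score] = 0.9488 + 0.5424 + 0.8389 + 0.9707 = 3.3008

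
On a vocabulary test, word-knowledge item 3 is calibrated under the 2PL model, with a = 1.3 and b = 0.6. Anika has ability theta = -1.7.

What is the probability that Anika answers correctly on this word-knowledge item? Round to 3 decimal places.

P(theta) = 1 / (1 + exp(−a(theta − b)))
Exponent: 1.3 × (-1.7 − 0.6) = -2.9900
1/(1 + e^{2.9900}) = 0.0479

0.048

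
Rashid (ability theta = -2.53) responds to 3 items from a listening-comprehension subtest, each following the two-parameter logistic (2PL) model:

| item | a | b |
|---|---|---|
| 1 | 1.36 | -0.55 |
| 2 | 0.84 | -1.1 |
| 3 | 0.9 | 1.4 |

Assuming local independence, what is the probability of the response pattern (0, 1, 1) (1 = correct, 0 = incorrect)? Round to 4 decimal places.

0.0061

P(theta) = 1 / (1 + exp(−a(theta − b)))
P_1 = 1/(1+e^{2.6928}) = 0.0634
P_2 = 1/(1+e^{1.2012}) = 0.2313
P_3 = 1/(1+e^{3.5370}) = 0.0283
L = (1−P_1) × P_2 × P_3 = 0.9366 × 0.2313 × 0.0283 = 0.00612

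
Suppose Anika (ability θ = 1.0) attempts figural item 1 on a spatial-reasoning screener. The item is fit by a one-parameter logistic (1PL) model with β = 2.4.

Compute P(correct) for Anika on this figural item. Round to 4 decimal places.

0.1978

P(θ) = 1 / (1 + exp(−(θ − β)))
Exponent: (1.0 − 2.4) = -1.4000
1/(1 + e^{1.4000}) = 0.1978
P = 0.1978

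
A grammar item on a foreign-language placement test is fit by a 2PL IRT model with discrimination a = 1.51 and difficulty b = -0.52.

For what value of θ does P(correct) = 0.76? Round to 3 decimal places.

0.243

P(θ) = 1 / (1 + exp(−a(θ − b)))
logit = ln(0.7600/0.2400) = 1.1527
θ = b + logit/(a) = -0.52 + 1.1527/1.5100 = 0.2434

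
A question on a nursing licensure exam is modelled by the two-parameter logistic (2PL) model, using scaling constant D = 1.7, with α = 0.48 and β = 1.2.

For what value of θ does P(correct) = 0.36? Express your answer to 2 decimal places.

P(θ) = 1 / (1 + exp(−D·α(θ − β)))
logit = ln(0.3600/0.6400) = -0.5754
θ = β + logit/(1.7·α) = 1.2 + (-0.5754)/0.8160 = 0.4949

0.49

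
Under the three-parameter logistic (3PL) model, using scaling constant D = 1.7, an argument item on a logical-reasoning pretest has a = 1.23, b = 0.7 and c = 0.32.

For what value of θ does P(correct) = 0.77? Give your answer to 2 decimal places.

1.02

P(θ) = c + (1 − c) · 1 / (1 + exp(−D·a(θ − b)))
Remove guessing floor: (0.77 − 0.32)/(1 − 0.32) = 0.6618
logit = ln(0.6618/0.3382) = 0.6712
θ = b + logit/(1.7·a) = 0.7 + 0.6712/2.0910 = 1.0210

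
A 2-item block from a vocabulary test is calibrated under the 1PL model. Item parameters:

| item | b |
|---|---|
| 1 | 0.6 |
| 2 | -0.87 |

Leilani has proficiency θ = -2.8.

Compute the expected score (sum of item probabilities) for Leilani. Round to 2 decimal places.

P(θ) = 1 / (1 + exp(−(θ − b)))
P_1 = 1/(1+e^{3.4000}) = 0.0323
P_2 = 1/(1+e^{1.9300}) = 0.1268
E[score] = 0.0323 + 0.1268 = 0.1590

0.16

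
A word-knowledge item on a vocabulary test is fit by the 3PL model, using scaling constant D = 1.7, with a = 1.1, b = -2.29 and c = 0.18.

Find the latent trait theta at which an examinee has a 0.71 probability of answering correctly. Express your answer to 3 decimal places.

P(theta) = c + (1 − c) · 1 / (1 + exp(−D·a(theta − b)))
Remove guessing floor: (0.71 − 0.18)/(1 − 0.18) = 0.6463
logit = ln(0.6463/0.3537) = 0.6030
theta = b + logit/(1.7·a) = -2.29 + 0.6030/1.8700 = -1.9675

-1.968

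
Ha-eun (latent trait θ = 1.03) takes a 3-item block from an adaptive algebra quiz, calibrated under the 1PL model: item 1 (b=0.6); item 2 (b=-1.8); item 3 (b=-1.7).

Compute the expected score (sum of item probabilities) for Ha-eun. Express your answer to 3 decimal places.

P(θ) = 1 / (1 + exp(−(θ − b)))
P_1 = 1/(1+e^{-0.4300}) = 0.6059
P_2 = 1/(1+e^{-2.8300}) = 0.9443
P_3 = 1/(1+e^{-2.7300}) = 0.9388
E[score] = 0.6059 + 0.9443 + 0.9388 = 2.4889

2.489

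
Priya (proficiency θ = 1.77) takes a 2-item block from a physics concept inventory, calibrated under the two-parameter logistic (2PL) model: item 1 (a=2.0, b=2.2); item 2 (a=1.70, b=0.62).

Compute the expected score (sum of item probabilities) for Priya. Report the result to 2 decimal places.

1.17

P(θ) = 1 / (1 + exp(−a(θ − b)))
P_1 = 1/(1+e^{0.8600}) = 0.2973
P_2 = 1/(1+e^{-1.9550}) = 0.8760
E[score] = 0.2973 + 0.8760 = 1.1733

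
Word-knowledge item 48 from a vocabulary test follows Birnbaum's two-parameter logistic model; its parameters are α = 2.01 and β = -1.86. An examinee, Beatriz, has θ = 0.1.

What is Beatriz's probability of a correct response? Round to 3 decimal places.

0.981

P(θ) = 1 / (1 + exp(−α(θ − β)))
Exponent: 2.01 × (0.1 − (-1.86)) = 3.9396
1/(1 + e^{-3.9396}) = 0.9809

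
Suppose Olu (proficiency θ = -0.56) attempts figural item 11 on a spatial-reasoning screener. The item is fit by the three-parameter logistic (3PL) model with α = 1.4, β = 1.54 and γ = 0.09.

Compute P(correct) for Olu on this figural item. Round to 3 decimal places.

0.136

P(θ) = γ + (1 − γ) · 1 / (1 + exp(−α(θ − β)))
Exponent: 1.4 × (-0.56 − 1.54) = -2.9400
1/(1 + e^{2.9400}) = 0.0502
P = 0.09 + 0.91 × 0.0502 = 0.1357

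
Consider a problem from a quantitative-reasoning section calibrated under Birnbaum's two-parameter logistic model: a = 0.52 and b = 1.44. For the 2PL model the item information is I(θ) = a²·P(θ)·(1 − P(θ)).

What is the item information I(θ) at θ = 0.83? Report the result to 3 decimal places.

0.066

P = 1/(1+e^{0.3172}) = 0.4214
P(1−P) = 0.4214 × 0.5786 = 0.2438
I = a² × P(1−P) = 0.52² × 0.2438 = 0.06593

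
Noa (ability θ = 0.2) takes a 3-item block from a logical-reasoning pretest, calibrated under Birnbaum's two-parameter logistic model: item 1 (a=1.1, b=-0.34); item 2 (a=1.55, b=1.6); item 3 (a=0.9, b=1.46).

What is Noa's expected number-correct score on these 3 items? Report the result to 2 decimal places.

P(θ) = 1 / (1 + exp(−a(θ − b)))
P_1 = 1/(1+e^{-0.5940}) = 0.6443
P_2 = 1/(1+e^{2.1700}) = 0.1025
P_3 = 1/(1+e^{1.1340}) = 0.2434
E[score] = 0.6443 + 0.1025 + 0.2434 = 0.9902

0.99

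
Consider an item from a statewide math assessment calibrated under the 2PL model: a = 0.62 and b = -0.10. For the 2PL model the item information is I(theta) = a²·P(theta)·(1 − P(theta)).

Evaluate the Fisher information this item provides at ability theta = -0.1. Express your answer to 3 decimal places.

P = 1/(1+e^{0.0000}) = 0.5000
P(1−P) = 0.5000 × 0.5000 = 0.2500
I = a² × P(1−P) = 0.62² × 0.2500 = 0.09610

0.096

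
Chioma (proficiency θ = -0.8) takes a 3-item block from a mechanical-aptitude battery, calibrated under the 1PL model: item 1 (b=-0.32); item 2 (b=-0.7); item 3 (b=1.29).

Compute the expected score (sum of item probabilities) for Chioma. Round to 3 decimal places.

0.967

P(θ) = 1 / (1 + exp(−(θ − b)))
P_1 = 1/(1+e^{0.4800}) = 0.3823
P_2 = 1/(1+e^{0.1000}) = 0.4750
P_3 = 1/(1+e^{2.0900}) = 0.1101
E[score] = 0.3823 + 0.4750 + 0.1101 = 0.9673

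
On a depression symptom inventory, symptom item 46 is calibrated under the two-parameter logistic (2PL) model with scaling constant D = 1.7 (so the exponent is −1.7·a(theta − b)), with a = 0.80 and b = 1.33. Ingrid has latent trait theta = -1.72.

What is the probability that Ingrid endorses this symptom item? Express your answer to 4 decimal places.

0.0156

P(theta) = 1 / (1 + exp(−D·a(theta − b)))
Exponent: 1.7 × 0.80 × (-1.72 − 1.33) = -4.1480
1/(1 + e^{4.1480}) = 0.0156
P = 0.0156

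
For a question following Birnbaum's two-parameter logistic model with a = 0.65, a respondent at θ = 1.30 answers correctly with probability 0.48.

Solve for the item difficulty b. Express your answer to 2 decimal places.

1.42

P(θ) = 1 / (1 + exp(−a(θ − b)))
logit(0.48) = ln(0.48/0.52) = -0.0800
b = θ − logit/(a) = 1.30 − (-0.0800)/0.6500 = 1.4231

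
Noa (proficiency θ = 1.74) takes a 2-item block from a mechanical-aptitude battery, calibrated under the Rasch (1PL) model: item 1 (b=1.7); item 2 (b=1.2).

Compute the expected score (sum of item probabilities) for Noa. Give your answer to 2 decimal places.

P(θ) = 1 / (1 + exp(−(θ − b)))
P_1 = 1/(1+e^{-0.0400}) = 0.5100
P_2 = 1/(1+e^{-0.5400}) = 0.6318
E[score] = 0.5100 + 0.6318 = 1.1418

1.14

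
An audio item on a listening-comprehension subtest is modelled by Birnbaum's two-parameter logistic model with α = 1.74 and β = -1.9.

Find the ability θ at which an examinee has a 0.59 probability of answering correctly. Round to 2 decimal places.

-1.69

P(θ) = 1 / (1 + exp(−α(θ − β)))
logit = ln(0.5900/0.4100) = 0.3640
θ = β + logit/(α) = -1.9 + 0.3640/1.7400 = -1.6908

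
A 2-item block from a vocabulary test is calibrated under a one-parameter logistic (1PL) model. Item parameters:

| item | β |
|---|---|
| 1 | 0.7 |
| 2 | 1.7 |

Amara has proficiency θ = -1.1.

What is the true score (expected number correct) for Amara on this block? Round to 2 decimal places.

P(θ) = 1 / (1 + exp(−(θ − β)))
P_1 = 1/(1+e^{1.8000}) = 0.1419
P_2 = 1/(1+e^{2.8000}) = 0.0573
E[score] = 0.1419 + 0.0573 = 0.1992

0.20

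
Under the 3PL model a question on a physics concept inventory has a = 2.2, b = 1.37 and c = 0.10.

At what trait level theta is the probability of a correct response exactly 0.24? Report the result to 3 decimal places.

P(theta) = c + (1 − c) · 1 / (1 + exp(−a(theta − b)))
Remove guessing floor: (0.24 − 0.10)/(1 − 0.10) = 0.1556
logit = ln(0.1556/0.8444) = -1.6917
theta = b + logit/(a) = 1.37 + (-1.6917)/2.2000 = 0.6011

0.601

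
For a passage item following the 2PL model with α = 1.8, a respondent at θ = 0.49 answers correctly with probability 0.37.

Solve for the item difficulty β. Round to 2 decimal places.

0.79

P(θ) = 1 / (1 + exp(−α(θ − β)))
logit(0.37) = ln(0.37/0.63) = -0.5322
β = θ − logit/(α) = 0.49 − (-0.5322)/1.8000 = 0.7857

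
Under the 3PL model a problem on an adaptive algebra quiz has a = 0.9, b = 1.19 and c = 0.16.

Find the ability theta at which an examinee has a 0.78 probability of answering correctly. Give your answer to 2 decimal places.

P(theta) = c + (1 − c) · 1 / (1 + exp(−a(theta − b)))
Remove guessing floor: (0.78 − 0.16)/(1 − 0.16) = 0.7381
logit = ln(0.7381/0.2619) = 1.0361
theta = b + logit/(a) = 1.19 + 1.0361/0.9000 = 2.3412

2.34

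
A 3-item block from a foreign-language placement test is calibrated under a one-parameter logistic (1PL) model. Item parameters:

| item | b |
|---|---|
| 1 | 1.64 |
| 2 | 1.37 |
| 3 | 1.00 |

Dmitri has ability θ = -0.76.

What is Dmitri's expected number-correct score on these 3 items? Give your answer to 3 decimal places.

0.336

P(θ) = 1 / (1 + exp(−(θ − b)))
P_1 = 1/(1+e^{2.4000}) = 0.0832
P_2 = 1/(1+e^{2.1300}) = 0.1062
P_3 = 1/(1+e^{1.7600}) = 0.1468
E[score] = 0.0832 + 0.1062 + 0.1468 = 0.3362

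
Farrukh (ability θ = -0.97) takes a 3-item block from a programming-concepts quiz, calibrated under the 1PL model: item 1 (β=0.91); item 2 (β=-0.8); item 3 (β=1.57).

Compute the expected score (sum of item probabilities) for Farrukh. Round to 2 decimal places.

P(θ) = 1 / (1 + exp(−(θ − β)))
P_1 = 1/(1+e^{1.8800}) = 0.1324
P_2 = 1/(1+e^{0.1700}) = 0.4576
P_3 = 1/(1+e^{2.5400}) = 0.0731
E[score] = 0.1324 + 0.4576 + 0.0731 = 0.6631

0.66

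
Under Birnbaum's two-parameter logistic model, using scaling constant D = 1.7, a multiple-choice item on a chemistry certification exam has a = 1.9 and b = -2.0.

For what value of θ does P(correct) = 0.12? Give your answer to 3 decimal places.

-2.617

P(θ) = 1 / (1 + exp(−D·a(θ − b)))
logit = ln(0.1200/0.8800) = -1.9924
θ = b + logit/(1.7·a) = -2.0 + (-1.9924)/3.2300 = -2.6169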